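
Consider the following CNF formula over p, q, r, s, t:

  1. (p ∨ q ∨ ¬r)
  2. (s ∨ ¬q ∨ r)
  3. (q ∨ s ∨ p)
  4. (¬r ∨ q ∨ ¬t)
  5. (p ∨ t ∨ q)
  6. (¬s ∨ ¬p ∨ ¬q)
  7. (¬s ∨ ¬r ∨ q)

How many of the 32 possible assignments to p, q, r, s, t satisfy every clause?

Split on q, then p.
  q=1, p=1: remaining (r,s,t) ∈ {(1,0,0); (1,0,1)} — 2.
  q=1, p=0: t free; 3 ways for (r,s) × 2^1 = 6.
  q=0, p=1: 5 of the 8 assignments to (r,s,t) work.
  q=0, p=0: remaining (r,s,t) ∈ {(0,1,1)} — 1.
Total: 2 + 6 + 5 + 1 = 14.

14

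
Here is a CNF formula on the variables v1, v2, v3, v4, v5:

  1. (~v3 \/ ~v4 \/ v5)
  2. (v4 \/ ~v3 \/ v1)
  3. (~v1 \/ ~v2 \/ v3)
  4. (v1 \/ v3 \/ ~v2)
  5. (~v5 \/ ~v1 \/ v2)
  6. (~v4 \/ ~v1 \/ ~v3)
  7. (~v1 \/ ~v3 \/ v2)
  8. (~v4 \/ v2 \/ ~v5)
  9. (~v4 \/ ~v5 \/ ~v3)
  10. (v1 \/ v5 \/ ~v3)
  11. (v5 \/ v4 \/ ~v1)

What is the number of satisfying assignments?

5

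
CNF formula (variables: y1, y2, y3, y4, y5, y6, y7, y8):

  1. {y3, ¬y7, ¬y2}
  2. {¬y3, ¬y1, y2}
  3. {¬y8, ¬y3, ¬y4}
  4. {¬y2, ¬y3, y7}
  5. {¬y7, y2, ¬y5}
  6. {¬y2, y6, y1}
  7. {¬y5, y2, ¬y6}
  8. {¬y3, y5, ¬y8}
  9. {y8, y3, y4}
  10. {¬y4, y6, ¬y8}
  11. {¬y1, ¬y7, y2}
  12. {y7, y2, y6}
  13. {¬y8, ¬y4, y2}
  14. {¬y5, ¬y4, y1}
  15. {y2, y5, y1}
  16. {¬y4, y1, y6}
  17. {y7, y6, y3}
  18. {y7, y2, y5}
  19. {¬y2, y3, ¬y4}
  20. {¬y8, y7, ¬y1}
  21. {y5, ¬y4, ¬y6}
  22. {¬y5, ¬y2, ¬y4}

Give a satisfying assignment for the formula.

y1 = T, y2 = T, y3 = T, y4 = F, y5 = T, y6 = F, y7 = T, y8 = F

Branch on y1: take y1 = True.
The remaining clauses are satisfied by y2 = True, y3 = True, y4 = False, y5 = True, y6 = False, y7 = True, y8 = False.
Every clause has at least one true literal under this assignment.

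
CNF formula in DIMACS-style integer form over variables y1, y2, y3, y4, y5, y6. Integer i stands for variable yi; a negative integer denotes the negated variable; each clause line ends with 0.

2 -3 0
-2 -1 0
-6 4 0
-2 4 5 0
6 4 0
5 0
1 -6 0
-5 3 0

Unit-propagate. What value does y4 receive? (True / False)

True

Unit clause (y5) sets y5 = True.
(y3 || !y5): since y5 = True, the clause reduces to (y3). y3 = True.
(!y3 || y2) with y3 = True leaves only y2, so y2 = True.
From (!y1 || !y2) and y2 = True: y1 = False.
From (!y6 || y1) and y1 = False: y6 = False.
(y6 || y4) with y6 = False leaves only y4, so y4 = True.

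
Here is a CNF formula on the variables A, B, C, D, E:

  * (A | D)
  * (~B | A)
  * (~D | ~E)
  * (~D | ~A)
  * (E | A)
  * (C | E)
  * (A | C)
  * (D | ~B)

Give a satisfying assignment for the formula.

A = T, B = F, C = T, D = F, E = T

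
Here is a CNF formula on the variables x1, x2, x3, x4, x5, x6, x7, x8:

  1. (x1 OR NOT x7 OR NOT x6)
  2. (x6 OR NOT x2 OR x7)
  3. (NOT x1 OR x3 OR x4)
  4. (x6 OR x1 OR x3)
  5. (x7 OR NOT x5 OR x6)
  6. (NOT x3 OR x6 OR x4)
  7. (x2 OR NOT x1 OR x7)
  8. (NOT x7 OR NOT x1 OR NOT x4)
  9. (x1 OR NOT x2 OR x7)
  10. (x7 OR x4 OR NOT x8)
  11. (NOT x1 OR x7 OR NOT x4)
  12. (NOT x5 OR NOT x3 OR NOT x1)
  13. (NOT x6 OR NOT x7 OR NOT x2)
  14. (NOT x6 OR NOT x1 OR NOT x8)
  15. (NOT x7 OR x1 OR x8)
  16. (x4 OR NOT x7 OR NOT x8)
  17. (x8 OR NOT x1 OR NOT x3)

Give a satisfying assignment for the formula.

x1 = False  x2 = False  x3 = False  x4 = True  x5 = True  x6 = True  x7 = False  x8 = False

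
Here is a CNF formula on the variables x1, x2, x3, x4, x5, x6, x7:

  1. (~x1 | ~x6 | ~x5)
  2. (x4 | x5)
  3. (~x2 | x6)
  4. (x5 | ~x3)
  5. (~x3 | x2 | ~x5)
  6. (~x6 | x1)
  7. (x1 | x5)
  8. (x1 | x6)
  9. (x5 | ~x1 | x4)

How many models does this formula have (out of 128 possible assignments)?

10

Split on x5, then x1.
  x5=1, x1=1: remaining (x2,x3,x4,x6,x7) ∈ {(0,0,0,0,0); (0,0,0,0,1); (0,0,1,0,0); (0,0,1,0,1)} — 4.
  x5=1, x1=0: a clause becomes empty — 0.
  x5=0, x1=1: x7 free; 3 ways for (x2,x3,x4,x6) × 2^1 = 6.
  x5=0, x1=0: a clause becomes empty — 0.
Total: 4 + 0 + 6 + 0 = 10.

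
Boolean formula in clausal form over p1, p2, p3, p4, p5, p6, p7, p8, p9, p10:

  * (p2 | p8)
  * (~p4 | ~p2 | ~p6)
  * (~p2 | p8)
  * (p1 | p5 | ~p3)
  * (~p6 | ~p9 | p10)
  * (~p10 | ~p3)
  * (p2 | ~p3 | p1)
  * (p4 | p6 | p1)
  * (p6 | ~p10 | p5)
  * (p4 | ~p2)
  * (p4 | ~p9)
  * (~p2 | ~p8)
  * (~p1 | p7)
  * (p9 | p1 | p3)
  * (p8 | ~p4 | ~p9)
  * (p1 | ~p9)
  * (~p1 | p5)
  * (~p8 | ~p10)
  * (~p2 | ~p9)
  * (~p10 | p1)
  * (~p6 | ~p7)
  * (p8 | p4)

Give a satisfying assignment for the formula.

p1=True, p2=False, p3=False, p4=True, p5=True, p6=False, p7=True, p8=True, p9=True, p10=False

p5 occurs only positively in the remaining clauses — set p5 = True.
Try p1 = True.
  then p7 is forced to True.
  then p6 is forced to False.
The remaining clauses are satisfied by p2 = False, p3 = False, p4 = True, p8 = True, p9 = True, p10 = False.
Check each clause:
  1. (p8 | p2) — p8 is true.
  2. (~p4 | ~p2 | ~p6) — ~p6 is true.
  3. (p8 | ~p2) — p8 is true.
  4. (p1 | p5 | ~p3) — ~p3 is true.
  5. (~p6 | ~p9 | p10) — ~p6 is true.
  6. (~p3 | ~p10) — ~p3 is true.
  7. (p1 | p2 | ~p3) — p1 is true.
  8. (p1 | p4 | p6) — p1 is true.
  9. (~p10 | p6 | p5) — p5 is true.
  10. (p4 | ~p2) — p4 is true.
  11. (~p9 | p4) — p4 is true.
  12. (~p2 | ~p8) — ~p2 is true.
  13. (~p1 | p7) — p7 is true.
  14. (p3 | p9 | p1) — p1 is true.
  15. (p8 | ~p4 | ~p9) — p8 is true.
  16. (p1 | ~p9) — p1 is true.
  17. (~p1 | p5) — p5 is true.
  18. (~p8 | ~p10) — ~p10 is true.
  19. (~p9 | ~p2) — ~p2 is true.
  20. (~p10 | p1) — p1 is true.
  21. (~p6 | ~p7) — ~p6 is true.
  22. (p4 | p8) — p8 is true.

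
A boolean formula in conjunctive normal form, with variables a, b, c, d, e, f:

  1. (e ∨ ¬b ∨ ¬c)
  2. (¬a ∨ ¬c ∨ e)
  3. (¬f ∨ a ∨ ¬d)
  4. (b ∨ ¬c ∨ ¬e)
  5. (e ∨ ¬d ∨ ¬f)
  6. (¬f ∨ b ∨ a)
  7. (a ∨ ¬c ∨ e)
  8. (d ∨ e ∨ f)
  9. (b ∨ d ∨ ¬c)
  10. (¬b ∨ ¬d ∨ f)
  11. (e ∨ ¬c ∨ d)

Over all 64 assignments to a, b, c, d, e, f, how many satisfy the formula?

Split on e, then c.
  e=T, c=T: 5 of the 16 assignments to (a,b,d,f) work.
  e=T, c=F: 11 of the 16 assignments to (a,b,d,f) work.
  e=F, c=T: a clause becomes empty — 0.
  e=F, c=F: 5 of the 16 assignments to (a,b,d,f) work.
Total: 5 + 11 + 0 + 5 = 21.

21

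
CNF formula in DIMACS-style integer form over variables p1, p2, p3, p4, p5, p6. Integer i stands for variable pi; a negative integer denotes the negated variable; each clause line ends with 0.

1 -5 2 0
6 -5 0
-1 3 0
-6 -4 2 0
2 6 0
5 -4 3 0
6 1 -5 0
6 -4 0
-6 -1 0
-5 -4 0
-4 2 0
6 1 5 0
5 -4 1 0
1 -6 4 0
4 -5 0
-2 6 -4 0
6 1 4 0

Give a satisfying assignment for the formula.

p3 occurs only positively in the remaining clauses — set p3 = True.
Branch on p1: take p1 = True.
  then p6 is forced to False.
  then p5 is forced to False.
  then p2 is forced to True.
  then p4 is forced to False.
Every clause has at least one true literal under this assignment.

p1=True, p2=True, p3=True, p4=False, p5=False, p6=False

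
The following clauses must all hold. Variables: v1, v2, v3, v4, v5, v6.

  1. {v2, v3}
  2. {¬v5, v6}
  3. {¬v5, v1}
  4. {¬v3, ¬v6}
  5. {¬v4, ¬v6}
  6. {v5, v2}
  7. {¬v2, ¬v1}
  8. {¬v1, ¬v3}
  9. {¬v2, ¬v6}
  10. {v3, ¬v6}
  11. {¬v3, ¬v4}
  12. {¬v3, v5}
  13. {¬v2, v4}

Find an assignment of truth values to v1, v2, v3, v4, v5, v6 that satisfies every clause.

v1=False  v2=True  v3=False  v4=True  v5=False  v6=False

Check each clause:
  1. {v3, v2} — v2 is true.
  2. {v6, ¬v5} — ¬v5 is true.
  3. {v1, ¬v5} — ¬v5 is true.
  4. {¬v6, ¬v3} — ¬v6 is true.
  5. {¬v6, ¬v4} — ¬v6 is true.
  6. {v5, v2} — v2 is true.
  7. {¬v2, ¬v1} — ¬v1 is true.
  8. {¬v1, ¬v3} — ¬v3 is true.
  9. {¬v2, ¬v6} — ¬v6 is true.
  10. {v3, ¬v6} — ¬v6 is true.
  11. {¬v3, ¬v4} — ¬v3 is true.
  12. {¬v3, v5} — ¬v3 is true.
  13. {v4, ¬v2} — v4 is true.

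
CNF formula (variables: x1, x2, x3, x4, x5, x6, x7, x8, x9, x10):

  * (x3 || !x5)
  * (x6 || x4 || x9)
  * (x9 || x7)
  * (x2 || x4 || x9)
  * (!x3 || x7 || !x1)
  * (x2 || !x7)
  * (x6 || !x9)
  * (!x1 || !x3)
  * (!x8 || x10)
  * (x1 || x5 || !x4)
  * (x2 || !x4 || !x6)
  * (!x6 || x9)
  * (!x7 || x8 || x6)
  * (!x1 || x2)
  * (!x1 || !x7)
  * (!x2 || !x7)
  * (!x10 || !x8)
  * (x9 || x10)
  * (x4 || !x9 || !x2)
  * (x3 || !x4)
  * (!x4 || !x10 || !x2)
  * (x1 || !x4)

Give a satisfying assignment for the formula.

x1=0, x2=0, x3=0, x4=0, x5=0, x6=1, x7=0, x8=0, x9=1, x10=1

Set x1 = False and propagate.
  then x4 is forced to False.
Branch on x2: take x2 = False.
  then x9 is forced to True.
  then x7 is forced to False.
  then x6 is forced to True.
For the remaining variables, x3 = False, x5 = False, x8 = False, x10 = True works.
Check each clause:
  1. (x3 || !x5) — !x5 is true.
  2. (x4 || x9 || x6) — x9 is true.
  3. (x9 || x7) — x9 is true.
  4. (x4 || x2 || x9) — x9 is true.
  5. (!x1 || !x3 || x7) — !x3 is true.
  6. (x2 || !x7) — !x7 is true.
  7. (x6 || !x9) — x6 is true.
  8. (!x1 || !x3) — !x3 is true.
  9. (!x8 || x10) — !x8 is true.
  10. (!x4 || x5 || x1) — !x4 is true.
  11. (!x6 || !x4 || x2) — !x4 is true.
  12. (!x6 || x9) — x9 is true.
  13. (x8 || !x7 || x6) — !x7 is true.
  14. (x2 || !x1) — !x1 is true.
  15. (!x7 || !x1) — !x7 is true.
  16. (!x7 || !x2) — !x7 is true.
  17. (!x10 || !x8) — !x8 is true.
  18. (x9 || x10) — x9 is true.
  19. (x4 || !x2 || !x9) — !x2 is true.
  20. (x3 || !x4) — !x4 is true.
  21. (!x4 || !x10 || !x2) — !x4 is true.
  22. (!x4 || x1) — !x4 is true.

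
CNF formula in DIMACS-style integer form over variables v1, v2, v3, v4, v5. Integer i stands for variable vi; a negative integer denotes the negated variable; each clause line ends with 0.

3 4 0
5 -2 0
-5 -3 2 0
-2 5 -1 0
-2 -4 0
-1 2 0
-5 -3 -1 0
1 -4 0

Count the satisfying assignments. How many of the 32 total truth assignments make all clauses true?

2

Satisfying assignments:
  v1=F v2=F v3=T v4=F v5=F
  v1=F v2=T v3=T v4=F v5=T
That's 2 in total.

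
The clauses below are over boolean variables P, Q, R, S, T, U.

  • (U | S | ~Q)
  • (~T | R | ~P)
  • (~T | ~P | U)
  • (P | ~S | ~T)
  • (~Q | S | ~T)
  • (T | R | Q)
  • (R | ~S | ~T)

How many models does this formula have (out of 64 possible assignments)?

27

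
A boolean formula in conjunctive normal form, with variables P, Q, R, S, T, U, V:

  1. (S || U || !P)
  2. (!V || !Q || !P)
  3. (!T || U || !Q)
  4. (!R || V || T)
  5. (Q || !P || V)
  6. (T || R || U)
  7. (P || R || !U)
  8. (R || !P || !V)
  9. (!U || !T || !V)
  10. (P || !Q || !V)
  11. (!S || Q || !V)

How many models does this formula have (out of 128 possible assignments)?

19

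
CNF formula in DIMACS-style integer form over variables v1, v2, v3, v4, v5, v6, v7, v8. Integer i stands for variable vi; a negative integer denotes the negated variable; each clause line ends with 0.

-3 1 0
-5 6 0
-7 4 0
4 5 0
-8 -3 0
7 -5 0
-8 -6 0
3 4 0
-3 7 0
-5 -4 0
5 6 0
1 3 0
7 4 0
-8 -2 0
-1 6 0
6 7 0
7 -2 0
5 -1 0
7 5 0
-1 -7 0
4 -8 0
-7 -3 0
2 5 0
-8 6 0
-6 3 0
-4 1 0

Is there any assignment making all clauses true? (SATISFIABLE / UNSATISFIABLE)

UNSATISFIABLE

v7 = True:
  propagation gives v4=True, v5=False, v6=True, v8=False; an empty clause results — contradiction.
v7 = False:
  propagation gives v5=False; an empty clause results — contradiction.
Every branch closes, so no satisfying assignment exists.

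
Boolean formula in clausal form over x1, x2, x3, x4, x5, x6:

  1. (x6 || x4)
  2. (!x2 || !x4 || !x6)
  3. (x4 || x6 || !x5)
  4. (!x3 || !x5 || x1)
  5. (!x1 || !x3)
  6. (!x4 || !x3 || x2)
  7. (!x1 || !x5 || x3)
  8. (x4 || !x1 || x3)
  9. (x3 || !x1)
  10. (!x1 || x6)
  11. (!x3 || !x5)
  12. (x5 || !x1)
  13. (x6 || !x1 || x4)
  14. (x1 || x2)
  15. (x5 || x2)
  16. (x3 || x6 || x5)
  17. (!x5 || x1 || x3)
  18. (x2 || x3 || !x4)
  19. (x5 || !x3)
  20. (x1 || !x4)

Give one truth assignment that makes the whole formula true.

x1 = 0, x2 = 1, x3 = 0, x4 = 0, x5 = 0, x6 = 1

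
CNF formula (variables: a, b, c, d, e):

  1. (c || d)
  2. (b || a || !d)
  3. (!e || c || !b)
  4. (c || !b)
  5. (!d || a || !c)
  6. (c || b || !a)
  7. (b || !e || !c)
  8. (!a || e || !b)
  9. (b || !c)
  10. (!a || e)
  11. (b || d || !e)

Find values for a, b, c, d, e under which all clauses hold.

a=True, b=True, c=True, d=False, e=True

Check each clause:
  1. (c || d) — c is true.
  2. (b || !d || a) — a is true.
  3. (c || !b || !e) — c is true.
  4. (c || !b) — c is true.
  5. (!c || a || !d) — a is true.
  6. (b || !a || c) — b is true.
  7. (b || !c || !e) — b is true.
  8. (!a || e || !b) — e is true.
  9. (!c || b) — b is true.
  10. (!a || e) — e is true.
  11. (d || b || !e) — b is true.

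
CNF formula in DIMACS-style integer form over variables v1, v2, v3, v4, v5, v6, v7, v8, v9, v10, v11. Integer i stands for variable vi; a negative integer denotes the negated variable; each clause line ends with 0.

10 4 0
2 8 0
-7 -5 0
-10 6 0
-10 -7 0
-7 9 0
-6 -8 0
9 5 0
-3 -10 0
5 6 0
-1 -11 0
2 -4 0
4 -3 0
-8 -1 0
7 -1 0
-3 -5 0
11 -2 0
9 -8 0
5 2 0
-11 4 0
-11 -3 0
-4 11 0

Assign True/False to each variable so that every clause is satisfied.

Pure literal: v1 appears only negated; assign v1 = False.
Pure literal: v3 appears only negated; assign v3 = False.
Set v2 = True and propagate.
  then v11 is forced to True.
  then v4 is forced to True.
Set v5 = True and propagate.
  then v7 is forced to False.
For the remaining variables, v6 = True, v8 = False, v9 = False, v10 = True works.

v1=0  v2=1  v3=0  v4=1  v5=1  v6=1  v7=0  v8=0  v9=0  v10=1  v11=1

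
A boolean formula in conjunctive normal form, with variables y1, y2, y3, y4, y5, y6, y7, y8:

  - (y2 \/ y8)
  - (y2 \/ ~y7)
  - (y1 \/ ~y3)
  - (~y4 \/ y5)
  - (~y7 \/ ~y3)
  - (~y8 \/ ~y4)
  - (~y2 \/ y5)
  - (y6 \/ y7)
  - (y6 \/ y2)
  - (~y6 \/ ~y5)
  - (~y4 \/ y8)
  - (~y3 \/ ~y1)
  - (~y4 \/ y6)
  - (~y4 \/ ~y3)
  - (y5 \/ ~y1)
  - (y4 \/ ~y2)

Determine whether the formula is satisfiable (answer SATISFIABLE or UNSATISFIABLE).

SATISFIABLE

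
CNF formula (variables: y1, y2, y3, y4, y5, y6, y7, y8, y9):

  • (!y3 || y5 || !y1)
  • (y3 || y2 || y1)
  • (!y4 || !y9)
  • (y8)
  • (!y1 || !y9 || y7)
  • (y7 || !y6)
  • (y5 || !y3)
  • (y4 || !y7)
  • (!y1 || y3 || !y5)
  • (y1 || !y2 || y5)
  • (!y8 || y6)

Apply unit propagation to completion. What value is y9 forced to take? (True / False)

Unit clause (y8) sets y8 = True.
(!y8 || y6): since y8 = True, the clause reduces to (y6). y6 = True.
From (y7 || !y6) and y6 = True: y7 = True.
From (!y7 || y4) and y7 = True: y4 = True.
(!y4 || !y9) with y4 = True leaves only !y9, so y9 = False.

False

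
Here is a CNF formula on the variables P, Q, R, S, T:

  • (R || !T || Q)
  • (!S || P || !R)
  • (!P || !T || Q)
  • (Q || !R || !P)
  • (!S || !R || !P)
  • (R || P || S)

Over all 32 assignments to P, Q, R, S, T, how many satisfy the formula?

15

Case analysis on P and R:
  P=1, R=1: remaining (Q,S,T) ∈ {(1,0,0); (1,0,1)} — 2.
  P=1, R=0: S free; 3 ways for (Q,T) × 2^1 = 6.
  P=0, R=1: remaining (Q,S,T) ∈ {(0,0,0); (0,0,1); (1,0,0); (1,0,1)} — 4.
  P=0, R=0: remaining (Q,S,T) ∈ {(0,1,0); (1,1,0); (1,1,1)} — 3.
Total: 2 + 6 + 4 + 3 = 15.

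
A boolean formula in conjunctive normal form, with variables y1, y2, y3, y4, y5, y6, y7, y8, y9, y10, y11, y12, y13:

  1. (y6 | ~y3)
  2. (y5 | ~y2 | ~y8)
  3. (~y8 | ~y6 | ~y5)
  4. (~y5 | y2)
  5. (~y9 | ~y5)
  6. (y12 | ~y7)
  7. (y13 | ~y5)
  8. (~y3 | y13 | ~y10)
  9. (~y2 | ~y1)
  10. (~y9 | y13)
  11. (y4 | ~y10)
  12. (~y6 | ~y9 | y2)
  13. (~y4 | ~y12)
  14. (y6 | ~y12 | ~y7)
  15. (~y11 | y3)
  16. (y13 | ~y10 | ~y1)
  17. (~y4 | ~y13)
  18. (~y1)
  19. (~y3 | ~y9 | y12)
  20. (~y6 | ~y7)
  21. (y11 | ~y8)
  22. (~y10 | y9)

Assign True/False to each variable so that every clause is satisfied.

The clause (~y1) is unit: y1 must be False.
y7 occurs only negated in the remaining clauses — set y7 = False.
y8 occurs only negated in the remaining clauses — set y8 = False.
Branch on y2: take y2 = False.
  then y5 is forced to False.
Branch on y3: take y3 = False.
  then y11 is forced to False.
Branch on y4: take y4 = False.
  then y10 is forced to False.
For the remaining variables, y6 = False, y9 = False, y12 = False, y13 = True works.

y1=0  y2=0  y3=0  y4=0  y5=0  y6=0  y7=0  y8=0  y9=0  y10=0  y11=0  y12=0  y13=1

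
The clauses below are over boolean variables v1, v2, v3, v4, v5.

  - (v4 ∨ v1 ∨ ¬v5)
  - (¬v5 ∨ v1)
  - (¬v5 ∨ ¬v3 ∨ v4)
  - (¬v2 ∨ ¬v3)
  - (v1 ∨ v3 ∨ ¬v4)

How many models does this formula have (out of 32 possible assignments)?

15

Split on v1, then v3.
  v1=1, v3=1: remaining (v2,v4,v5) ∈ {(0,0,0); (0,1,0); (0,1,1)} — 3.
  v1=1, v3=0: v2, v4, v5 free → 2^3 = 8.
  v1=0, v3=1: remaining (v2,v4,v5) ∈ {(0,0,0); (0,1,0)} — 2.
  v1=0, v3=0: remaining (v2,v4,v5) ∈ {(0,0,0); (1,0,0)} — 2.
Total: 3 + 8 + 2 + 2 = 15.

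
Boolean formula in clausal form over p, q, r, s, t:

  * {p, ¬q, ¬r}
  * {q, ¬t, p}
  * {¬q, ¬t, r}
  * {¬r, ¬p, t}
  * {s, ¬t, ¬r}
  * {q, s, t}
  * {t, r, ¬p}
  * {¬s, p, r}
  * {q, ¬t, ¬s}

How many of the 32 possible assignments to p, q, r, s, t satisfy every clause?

The models are:
  p=0 q=0 r=1 s=1 t=0
  p=0 q=1 r=0 s=0 t=0
  p=1 q=0 r=0 s=0 t=1
  p=1 q=1 r=1 s=1 t=1
Count: 4.

4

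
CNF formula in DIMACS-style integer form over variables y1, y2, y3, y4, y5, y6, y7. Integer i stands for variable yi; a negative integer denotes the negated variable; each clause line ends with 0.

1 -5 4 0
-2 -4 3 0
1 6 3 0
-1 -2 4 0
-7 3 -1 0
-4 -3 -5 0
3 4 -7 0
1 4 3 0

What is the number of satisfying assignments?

Case analysis on y3 and y4:
  y3=1, y4=1: forces y5=0; y1, y2, y6, y7 free → 2^4 = 16.
  y3=1, y4=0: y6, y7 free; 4 ways for (y1,y2,y5) × 2^2 = 16.
  y3=0, y4=1: y5 free; 4 ways for (y1,y2,y6,y7) × 2^1 = 8.
  y3=0, y4=0: remaining (y1,y2,y5,y6,y7) ∈ {(1,0,0,0,0); (1,0,0,1,0); (1,0,1,0,0); (1,0,1,1,0)} — 4.
Total: 16 + 16 + 8 + 4 = 44.

44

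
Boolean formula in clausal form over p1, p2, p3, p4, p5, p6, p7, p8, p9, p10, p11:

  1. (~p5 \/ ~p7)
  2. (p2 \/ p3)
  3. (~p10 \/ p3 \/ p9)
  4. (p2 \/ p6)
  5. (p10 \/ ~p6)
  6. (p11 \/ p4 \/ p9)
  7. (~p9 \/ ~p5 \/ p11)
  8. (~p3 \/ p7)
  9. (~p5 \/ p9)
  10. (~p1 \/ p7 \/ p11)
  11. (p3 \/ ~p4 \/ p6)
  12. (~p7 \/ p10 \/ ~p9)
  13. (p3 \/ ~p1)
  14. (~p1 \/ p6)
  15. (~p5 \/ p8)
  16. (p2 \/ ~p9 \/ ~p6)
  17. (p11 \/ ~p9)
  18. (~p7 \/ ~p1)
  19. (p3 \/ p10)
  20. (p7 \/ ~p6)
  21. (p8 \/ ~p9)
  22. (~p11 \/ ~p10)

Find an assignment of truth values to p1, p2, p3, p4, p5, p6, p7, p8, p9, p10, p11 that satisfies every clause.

p1=F, p2=T, p3=T, p4=T, p5=F, p6=T, p7=T, p8=T, p9=F, p10=T, p11=F

Pure literal: p1 appears only negated; assign p1 = False.
Pure literal: p2 appears only positively; assign p2 = True.
Set p3 = True and propagate.
  then p7 is forced to True.
  then p5 is forced to False.
Branch on p4: take p4 = True.
For the remaining variables, p6 = True, p8 = True, p9 = False, p10 = True, p11 = False works.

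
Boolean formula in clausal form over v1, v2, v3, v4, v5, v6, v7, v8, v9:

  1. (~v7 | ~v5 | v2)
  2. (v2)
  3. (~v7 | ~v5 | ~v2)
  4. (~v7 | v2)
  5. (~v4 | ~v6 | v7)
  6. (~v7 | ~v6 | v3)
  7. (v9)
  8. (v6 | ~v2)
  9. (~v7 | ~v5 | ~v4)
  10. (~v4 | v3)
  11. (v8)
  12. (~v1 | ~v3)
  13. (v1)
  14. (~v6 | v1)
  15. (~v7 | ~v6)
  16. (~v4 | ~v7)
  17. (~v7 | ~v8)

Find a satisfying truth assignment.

(v2) is a unit clause, so v2 = True.
(v9) is a unit clause, so v9 = True.
Unit propagation: (v6) forces v6 = True.
The clause (v8) is unit: v8 must be True.
(v1) is a unit clause, so v1 = True.
Unit propagation: (~v3) forces v3 = False.
Unit propagation: (~v7) forces v7 = False.
The clause (~v4) is unit: v4 must be False.
v5 is now unconstrained; take v5 = False.
Every clause has at least one true literal under this assignment.

v1 = True, v2 = True, v3 = False, v4 = False, v5 = False, v6 = True, v7 = False, v8 = True, v9 = True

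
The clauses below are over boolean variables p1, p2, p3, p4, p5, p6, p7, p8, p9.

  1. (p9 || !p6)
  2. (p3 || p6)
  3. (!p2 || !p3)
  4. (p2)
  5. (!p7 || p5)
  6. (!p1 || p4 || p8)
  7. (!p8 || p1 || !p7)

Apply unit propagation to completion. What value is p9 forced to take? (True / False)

Unit clause (p2) sets p2 = True.
(!p3 || !p2): since p2 = True, the clause reduces to (!p3). p3 = False.
In (p6 || p3), p3 is now false; p6 must hold, so p6 = True.
(!p6 || p9) with p6 = True leaves only p9, so p9 = True.

True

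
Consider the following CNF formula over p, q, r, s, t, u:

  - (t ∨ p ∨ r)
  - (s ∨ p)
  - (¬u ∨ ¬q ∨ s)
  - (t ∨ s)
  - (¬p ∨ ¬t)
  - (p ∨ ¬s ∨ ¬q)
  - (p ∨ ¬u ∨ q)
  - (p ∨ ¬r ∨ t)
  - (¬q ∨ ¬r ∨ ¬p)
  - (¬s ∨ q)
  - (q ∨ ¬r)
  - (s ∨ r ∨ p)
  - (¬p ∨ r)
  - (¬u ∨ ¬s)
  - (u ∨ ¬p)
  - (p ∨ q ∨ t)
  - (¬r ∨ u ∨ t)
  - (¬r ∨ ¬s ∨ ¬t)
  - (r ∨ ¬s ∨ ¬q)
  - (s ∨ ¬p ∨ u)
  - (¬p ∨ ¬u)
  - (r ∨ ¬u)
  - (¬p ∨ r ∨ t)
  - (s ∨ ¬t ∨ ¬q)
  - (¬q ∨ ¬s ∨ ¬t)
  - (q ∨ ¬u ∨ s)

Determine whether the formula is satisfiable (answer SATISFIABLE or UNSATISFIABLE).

UNSATISFIABLE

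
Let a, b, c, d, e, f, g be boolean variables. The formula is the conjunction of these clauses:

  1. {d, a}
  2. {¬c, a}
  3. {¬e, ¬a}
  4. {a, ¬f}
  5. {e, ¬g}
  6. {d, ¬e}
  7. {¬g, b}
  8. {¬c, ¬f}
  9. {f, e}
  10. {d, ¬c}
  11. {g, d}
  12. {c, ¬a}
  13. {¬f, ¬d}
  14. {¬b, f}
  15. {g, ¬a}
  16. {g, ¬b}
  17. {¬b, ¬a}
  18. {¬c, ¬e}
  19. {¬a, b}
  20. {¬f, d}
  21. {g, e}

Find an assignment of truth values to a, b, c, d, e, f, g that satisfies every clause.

a=0, b=0, c=0, d=1, e=1, f=0, g=0

Check each clause:
  1. {a, d} — d is true.
  2. {¬c, a} — ¬c is true.
  3. {¬e, ¬a} — ¬a is true.
  4. {¬f, a} — ¬f is true.
  5. {¬g, e} — ¬g is true.
  6. {d, ¬e} — d is true.
  7. {¬g, b} — ¬g is true.
  8. {¬f, ¬c} — ¬f is true.
  9. {f, e} — e is true.
  10. {d, ¬c} — d is true.
  11. {g, d} — d is true.
  12. {¬a, c} — ¬a is true.
  13. {¬f, ¬d} — ¬f is true.
  14. {¬b, f} — ¬b is true.
  15. {¬a, g} — ¬a is true.
  16. {g, ¬b} — ¬b is true.
  17. {¬a, ¬b} — ¬b is true.
  18. {¬c, ¬e} — ¬c is true.
  19. {b, ¬a} — ¬a is true.
  20. {d, ¬f} — ¬f is true.
  21. {e, g} — e is true.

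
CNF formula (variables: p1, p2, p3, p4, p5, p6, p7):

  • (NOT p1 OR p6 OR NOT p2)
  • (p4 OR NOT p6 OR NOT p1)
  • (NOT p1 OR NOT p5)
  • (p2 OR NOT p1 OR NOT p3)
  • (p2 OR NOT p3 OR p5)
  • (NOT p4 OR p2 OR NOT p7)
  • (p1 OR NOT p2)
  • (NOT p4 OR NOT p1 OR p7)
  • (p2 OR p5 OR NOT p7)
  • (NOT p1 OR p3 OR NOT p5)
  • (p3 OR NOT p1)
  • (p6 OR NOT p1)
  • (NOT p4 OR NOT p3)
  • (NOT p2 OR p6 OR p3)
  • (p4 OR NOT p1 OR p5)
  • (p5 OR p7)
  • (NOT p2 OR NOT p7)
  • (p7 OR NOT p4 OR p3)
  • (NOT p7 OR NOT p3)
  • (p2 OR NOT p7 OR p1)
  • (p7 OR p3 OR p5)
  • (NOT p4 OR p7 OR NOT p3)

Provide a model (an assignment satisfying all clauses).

p1=False, p2=False, p3=True, p4=False, p5=True, p6=True, p7=False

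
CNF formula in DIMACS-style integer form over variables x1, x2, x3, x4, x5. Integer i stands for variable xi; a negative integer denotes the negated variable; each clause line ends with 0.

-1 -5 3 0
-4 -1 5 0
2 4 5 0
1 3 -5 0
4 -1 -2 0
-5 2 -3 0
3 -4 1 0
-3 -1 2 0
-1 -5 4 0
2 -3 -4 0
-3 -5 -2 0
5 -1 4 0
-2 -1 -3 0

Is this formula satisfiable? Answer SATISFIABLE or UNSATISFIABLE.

SATISFIABLE

Try x1 = False.
The remaining clauses are satisfied by x2 = True, x3 = True, x4 = False, x5 = False.
Every clause has at least one true literal under this assignment.
So x1 = F, x2 = T, x3 = T, x4 = F, x5 = F is a satisfying assignment.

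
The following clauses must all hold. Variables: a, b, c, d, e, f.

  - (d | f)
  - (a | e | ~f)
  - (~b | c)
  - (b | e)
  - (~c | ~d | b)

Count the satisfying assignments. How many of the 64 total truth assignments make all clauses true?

18

Case analysis on b and c:
  b=T, c=T: 10 of the 16 assignments to (a,d,e,f) work.
  b=T, c=F: a clause becomes empty — 0.
  b=F, c=T: remaining (a,d,e,f) ∈ {(F,F,T,T); (T,F,T,T)} — 2.
  b=F, c=F: a free; 3 ways for (d,e,f) × 2^1 = 6.
Total: 10 + 0 + 2 + 6 = 18.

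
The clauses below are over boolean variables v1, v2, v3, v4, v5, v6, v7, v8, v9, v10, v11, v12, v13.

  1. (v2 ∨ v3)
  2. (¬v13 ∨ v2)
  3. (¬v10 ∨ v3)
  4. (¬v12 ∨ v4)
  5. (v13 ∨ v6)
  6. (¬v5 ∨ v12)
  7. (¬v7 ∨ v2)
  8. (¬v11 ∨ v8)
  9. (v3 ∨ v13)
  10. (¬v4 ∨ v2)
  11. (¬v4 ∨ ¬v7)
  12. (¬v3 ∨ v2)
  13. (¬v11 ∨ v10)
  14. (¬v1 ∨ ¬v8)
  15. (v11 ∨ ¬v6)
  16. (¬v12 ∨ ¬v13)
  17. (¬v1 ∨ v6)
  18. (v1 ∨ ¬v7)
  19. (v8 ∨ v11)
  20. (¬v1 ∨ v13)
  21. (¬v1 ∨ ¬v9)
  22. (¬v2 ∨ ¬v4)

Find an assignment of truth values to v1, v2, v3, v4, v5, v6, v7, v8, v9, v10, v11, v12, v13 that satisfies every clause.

Pure literal: v5 appears only negated; assign v5 = False.
Pure literal: v7 appears only negated; assign v7 = False.
Set v1 = False and propagate.
Try v2 = True.
  then v4 is forced to False.
  then v12 is forced to False.
The remaining clauses are satisfied by v3 = True, v6 = False, v8 = True, v9 = True, v10 = False, v11 = False, v13 = True.
Every clause has at least one true literal under this assignment.

v1 = False  v2 = True  v3 = True  v4 = False  v5 = False  v6 = False  v7 = False  v8 = True  v9 = True  v10 = False  v11 = False  v12 = False  v13 = True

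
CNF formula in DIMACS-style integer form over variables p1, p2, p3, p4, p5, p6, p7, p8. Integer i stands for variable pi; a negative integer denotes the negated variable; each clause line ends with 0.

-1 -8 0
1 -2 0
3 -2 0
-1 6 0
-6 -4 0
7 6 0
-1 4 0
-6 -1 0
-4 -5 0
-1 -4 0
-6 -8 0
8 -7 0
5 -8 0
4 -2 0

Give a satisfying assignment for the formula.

p1 = False, p2 = False, p3 = True, p4 = False, p5 = True, p6 = True, p7 = False, p8 = False

p2 occurs only negated in the remaining clauses — set p2 = False.
Pure literal: p3 appears only positively; assign p3 = True.
Branch on p1: take p1 = False.
Branch on p4: take p4 = False.
For the remaining variables, p5 = True, p6 = True, p7 = False, p8 = False works.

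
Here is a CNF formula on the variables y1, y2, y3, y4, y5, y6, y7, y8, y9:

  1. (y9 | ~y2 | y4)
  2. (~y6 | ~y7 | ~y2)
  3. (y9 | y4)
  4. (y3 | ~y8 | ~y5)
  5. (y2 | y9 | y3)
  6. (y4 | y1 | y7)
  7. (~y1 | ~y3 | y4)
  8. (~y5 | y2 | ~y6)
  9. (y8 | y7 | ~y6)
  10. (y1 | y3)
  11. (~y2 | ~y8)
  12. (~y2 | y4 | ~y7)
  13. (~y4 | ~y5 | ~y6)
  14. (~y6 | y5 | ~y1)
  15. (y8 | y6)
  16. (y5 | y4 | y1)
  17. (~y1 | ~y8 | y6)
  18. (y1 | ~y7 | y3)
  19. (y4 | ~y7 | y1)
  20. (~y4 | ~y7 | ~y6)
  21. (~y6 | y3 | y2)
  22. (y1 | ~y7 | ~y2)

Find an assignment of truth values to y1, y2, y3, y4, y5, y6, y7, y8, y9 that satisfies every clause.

y1 = False, y2 = False, y3 = True, y4 = True, y5 = False, y6 = True, y7 = False, y8 = True, y9 = False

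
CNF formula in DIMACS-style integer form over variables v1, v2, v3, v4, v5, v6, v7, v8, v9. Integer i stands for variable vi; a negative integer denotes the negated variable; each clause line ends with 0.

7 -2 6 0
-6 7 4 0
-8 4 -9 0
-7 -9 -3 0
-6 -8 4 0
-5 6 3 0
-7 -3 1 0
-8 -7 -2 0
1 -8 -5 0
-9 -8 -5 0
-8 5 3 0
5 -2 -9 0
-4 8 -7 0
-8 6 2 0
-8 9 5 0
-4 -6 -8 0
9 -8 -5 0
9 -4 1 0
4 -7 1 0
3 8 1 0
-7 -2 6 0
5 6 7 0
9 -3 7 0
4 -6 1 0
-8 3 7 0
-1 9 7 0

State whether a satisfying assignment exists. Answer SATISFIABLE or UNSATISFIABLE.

Branch on v1: take v1 = False.
For the remaining variables, v2 = False, v3 = True, v4 = True, v5 = True, v6 = True, v7 = False, v8 = False, v9 = True works.
Every clause has at least one true literal under this assignment.
So v1=False  v2=False  v3=True  v4=True  v5=True  v6=True  v7=False  v8=False  v9=True is a satisfying assignment.

SATISFIABLE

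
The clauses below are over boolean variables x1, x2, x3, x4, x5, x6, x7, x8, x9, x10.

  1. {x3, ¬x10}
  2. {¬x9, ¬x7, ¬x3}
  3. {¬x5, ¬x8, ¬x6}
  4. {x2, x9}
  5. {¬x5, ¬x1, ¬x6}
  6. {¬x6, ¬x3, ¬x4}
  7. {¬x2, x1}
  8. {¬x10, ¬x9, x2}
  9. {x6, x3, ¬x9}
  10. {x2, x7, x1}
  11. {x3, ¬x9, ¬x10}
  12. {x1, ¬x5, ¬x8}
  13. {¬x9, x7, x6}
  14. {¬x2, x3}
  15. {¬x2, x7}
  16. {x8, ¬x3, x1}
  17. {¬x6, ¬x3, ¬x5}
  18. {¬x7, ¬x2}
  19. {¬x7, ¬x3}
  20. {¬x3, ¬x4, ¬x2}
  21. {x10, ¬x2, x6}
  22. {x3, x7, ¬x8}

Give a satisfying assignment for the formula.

x1=T  x2=F  x3=T  x4=F  x5=F  x6=T  x7=F  x8=F  x9=T  x10=F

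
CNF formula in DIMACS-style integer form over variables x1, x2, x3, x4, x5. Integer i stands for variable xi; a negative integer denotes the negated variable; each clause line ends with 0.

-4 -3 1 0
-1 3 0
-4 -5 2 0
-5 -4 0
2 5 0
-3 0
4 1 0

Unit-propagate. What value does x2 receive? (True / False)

True

(~x3) is a unit clause: x3 = False.
From (~x1 | x3) and x3 = False: x1 = False.
(x1 | x4) with x1 = False leaves only x4, so x4 = True.
(~x4 | ~x5): since x4 = True, the clause reduces to (~x5). x5 = False.
(x5 | x2) with x5 = False leaves only x2, so x2 = True.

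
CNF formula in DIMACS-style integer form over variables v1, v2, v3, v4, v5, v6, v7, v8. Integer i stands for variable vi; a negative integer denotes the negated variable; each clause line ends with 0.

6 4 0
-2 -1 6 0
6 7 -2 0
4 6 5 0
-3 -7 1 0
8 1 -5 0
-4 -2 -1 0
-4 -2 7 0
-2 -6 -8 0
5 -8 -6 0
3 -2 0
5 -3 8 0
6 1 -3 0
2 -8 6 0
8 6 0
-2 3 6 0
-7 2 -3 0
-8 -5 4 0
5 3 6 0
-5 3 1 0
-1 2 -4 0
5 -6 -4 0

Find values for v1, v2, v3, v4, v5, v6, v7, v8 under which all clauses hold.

v1=1, v2=0, v3=0, v4=0, v5=0, v6=1, v7=1, v8=0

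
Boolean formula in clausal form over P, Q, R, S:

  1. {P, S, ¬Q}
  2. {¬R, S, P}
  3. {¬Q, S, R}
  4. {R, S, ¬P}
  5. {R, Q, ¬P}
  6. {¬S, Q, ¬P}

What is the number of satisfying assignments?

9

Split on P, then S.
  P=1, S=1: remaining (Q,R) ∈ {(1,0); (1,1)} — 2.
  P=1, S=0: remaining (Q,R) ∈ {(0,1); (1,1)} — 2.
  P=0, S=1: remaining (Q,R) ∈ {(0,0); (0,1); (1,0); (1,1)} — 4.
  P=0, S=0: remaining (Q,R) ∈ {(0,0)} — 1.
Total: 2 + 2 + 4 + 1 = 9.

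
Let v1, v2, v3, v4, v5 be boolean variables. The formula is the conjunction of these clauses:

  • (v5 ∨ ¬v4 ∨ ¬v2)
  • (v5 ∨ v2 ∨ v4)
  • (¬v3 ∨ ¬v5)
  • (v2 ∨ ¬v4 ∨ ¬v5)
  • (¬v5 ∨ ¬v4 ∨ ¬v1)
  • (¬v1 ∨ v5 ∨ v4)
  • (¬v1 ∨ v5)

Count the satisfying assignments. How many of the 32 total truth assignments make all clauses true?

Split on v5, then v4.
  v5=1, v4=1: remaining (v1,v2,v3) ∈ {(0,1,0)} — 1.
  v5=1, v4=0: remaining (v1,v2,v3) ∈ {(0,0,0); (0,1,0); (1,0,0); (1,1,0)} — 4.
  v5=0, v4=1: remaining (v1,v2,v3) ∈ {(0,0,0); (0,0,1)} — 2.
  v5=0, v4=0: remaining (v1,v2,v3) ∈ {(0,1,0); (0,1,1)} — 2.
Total: 1 + 4 + 2 + 2 = 9.

9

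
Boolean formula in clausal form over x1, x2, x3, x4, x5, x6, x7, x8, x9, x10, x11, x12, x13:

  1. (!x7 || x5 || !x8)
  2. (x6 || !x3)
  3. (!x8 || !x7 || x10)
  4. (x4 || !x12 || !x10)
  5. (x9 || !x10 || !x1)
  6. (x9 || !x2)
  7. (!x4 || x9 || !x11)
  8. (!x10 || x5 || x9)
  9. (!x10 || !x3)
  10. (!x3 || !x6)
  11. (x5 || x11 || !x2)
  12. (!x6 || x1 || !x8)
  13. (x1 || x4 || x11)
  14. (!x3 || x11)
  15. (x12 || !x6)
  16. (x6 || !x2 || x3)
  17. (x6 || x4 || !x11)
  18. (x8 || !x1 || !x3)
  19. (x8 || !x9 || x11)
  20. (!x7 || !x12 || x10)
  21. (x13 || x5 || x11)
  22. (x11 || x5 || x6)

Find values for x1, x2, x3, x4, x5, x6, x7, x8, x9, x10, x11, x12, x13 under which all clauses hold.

x2 occurs only negated in the remaining clauses — set x2 = False.
Pure literal: x13 appears only positively; assign x13 = True.
Branch on x1: take x1 = False.
Set x3 = False and propagate.
For the remaining variables, x4 = True, x5 = False, x6 = False, x7 = True, x8 = False, x9 = True, x10 = True, x11 = True, x12 = False works.

x1=0, x2=0, x3=0, x4=1, x5=0, x6=0, x7=1, x8=0, x9=1, x10=1, x11=1, x12=0, x13=1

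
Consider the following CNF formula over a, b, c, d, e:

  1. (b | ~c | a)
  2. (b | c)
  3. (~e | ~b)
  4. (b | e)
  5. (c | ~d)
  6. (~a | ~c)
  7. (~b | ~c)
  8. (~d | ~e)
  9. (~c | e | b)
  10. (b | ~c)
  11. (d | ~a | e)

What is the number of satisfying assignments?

1

The models are:
  a=0 b=1 c=0 d=0 e=0
That's 1 in total.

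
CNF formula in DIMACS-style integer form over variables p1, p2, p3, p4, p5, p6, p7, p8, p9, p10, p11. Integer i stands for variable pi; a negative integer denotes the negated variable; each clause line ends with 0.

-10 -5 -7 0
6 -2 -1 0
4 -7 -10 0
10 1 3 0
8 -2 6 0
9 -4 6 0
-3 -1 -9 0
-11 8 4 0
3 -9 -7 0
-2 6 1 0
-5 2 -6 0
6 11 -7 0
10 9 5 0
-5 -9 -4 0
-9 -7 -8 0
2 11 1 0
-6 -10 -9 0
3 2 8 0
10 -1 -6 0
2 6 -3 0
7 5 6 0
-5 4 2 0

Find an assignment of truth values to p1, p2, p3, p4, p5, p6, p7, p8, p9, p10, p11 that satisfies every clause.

Branch on p1: take p1 = True.
The remaining clauses are satisfied by p2 = True, p3 = False, p4 = True, p5 = False, p6 = True, p7 = False, p8 = True, p9 = False, p10 = True, p11 = False.

p1=T, p2=T, p3=F, p4=T, p5=F, p6=T, p7=F, p8=T, p9=F, p10=T, p11=F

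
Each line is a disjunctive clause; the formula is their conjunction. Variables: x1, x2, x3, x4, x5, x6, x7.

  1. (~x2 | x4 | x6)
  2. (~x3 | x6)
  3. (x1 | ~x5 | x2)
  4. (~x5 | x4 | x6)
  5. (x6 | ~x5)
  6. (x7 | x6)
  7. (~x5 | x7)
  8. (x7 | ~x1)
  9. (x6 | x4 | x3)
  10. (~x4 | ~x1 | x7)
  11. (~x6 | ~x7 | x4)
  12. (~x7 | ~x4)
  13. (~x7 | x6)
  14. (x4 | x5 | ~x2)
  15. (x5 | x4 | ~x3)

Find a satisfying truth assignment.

Set x1 = False and propagate.
Set x2 = True and propagate.
Try x3 = False.
The remaining clauses are satisfied by x4 = True, x5 = False, x6 = True, x7 = False.

x1=F, x2=T, x3=F, x4=T, x5=F, x6=T, x7=F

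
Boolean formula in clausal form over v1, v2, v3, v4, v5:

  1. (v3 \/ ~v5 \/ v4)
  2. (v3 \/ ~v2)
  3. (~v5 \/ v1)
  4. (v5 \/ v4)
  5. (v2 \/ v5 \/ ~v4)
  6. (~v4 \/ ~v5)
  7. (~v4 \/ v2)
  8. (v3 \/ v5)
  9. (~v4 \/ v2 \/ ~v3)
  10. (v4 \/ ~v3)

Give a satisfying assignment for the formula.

Pure literal: v1 appears only positively; assign v1 = True.
Try v2 = True.
  then v3 is forced to True.
  then v4 is forced to True.
  then v5 is forced to False.
Check each clause:
  1. (v3 \/ ~v5 \/ v4) — v3 is true.
  2. (~v2 \/ v3) — v3 is true.
  3. (v1 \/ ~v5) — v1 is true.
  4. (v4 \/ v5) — v4 is true.
  5. (~v4 \/ v2 \/ v5) — v2 is true.
  6. (~v4 \/ ~v5) — ~v5 is true.
  7. (v2 \/ ~v4) — v2 is true.
  8. (v3 \/ v5) — v3 is true.
  9. (~v4 \/ v2 \/ ~v3) — v2 is true.
  10. (v4 \/ ~v3) — v4 is true.

v1=True, v2=True, v3=True, v4=True, v5=False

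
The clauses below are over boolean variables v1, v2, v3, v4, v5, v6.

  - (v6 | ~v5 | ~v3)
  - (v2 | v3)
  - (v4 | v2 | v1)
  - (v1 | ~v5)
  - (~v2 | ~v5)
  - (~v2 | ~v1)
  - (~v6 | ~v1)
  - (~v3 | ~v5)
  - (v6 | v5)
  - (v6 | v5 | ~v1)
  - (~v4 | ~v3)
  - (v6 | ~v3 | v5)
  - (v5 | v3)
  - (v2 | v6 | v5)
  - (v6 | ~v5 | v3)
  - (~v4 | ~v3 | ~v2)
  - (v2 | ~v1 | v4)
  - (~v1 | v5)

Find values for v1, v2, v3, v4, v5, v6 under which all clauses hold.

v1=False, v2=True, v3=True, v4=False, v5=False, v6=True

Try v1 = False.
  then v5 is forced to False.
  then v6 is forced to True.
  then v3 is forced to True.
  then v4 is forced to False.
  then v2 is forced to True.
Every clause has at least one true literal under this assignment.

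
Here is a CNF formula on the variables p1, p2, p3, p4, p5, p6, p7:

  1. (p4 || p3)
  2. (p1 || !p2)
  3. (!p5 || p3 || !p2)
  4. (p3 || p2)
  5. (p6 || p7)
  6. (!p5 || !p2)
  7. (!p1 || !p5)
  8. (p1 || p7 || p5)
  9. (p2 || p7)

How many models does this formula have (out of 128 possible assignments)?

21

Split on p2, then p5.
  p2=T, p5=T: a clause becomes empty — 0.
  p2=T, p5=F: 9 of the 32 assignments to (p1,p3,p4,p6,p7) work.
  p2=F, p5=T: remaining (p1,p3,p4,p6,p7) ∈ {(F,T,F,F,T); (F,T,F,T,T); (F,T,T,F,T); (F,T,T,T,T)} — 4.
  p2=F, p5=F: forces p3=T; p7=T; p1, p4, p6 free → 2^3 = 8.
Total: 0 + 9 + 4 + 8 = 21.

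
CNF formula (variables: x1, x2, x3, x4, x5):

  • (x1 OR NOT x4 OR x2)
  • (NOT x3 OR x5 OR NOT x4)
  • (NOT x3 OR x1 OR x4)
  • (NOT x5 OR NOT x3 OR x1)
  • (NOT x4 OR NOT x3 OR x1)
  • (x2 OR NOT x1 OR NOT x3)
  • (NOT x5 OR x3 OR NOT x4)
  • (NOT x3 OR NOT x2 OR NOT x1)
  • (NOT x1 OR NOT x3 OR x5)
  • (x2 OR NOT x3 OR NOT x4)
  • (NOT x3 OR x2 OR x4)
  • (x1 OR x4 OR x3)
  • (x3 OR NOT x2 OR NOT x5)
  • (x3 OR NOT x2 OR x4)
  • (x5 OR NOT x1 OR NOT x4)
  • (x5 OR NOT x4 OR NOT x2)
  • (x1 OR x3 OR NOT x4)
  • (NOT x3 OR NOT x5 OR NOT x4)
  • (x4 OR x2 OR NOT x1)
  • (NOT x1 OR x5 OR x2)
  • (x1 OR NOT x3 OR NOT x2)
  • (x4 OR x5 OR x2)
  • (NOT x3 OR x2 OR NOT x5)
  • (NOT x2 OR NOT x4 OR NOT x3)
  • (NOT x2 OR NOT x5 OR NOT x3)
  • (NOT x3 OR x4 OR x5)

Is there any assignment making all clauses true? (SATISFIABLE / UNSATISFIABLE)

x3 = True:
  x2 = True:
    propagation gives x1=False; an empty clause results — contradiction.
  x2 = False:
    propagation gives x1=False, x4=False; an empty clause results — contradiction.
x3 = False:
  x4 = True:
    propagation gives x5=False, x1=False; an empty clause results — contradiction.
  x4 = False:
    propagation gives x1=True, x2=False; an empty clause results — contradiction.
Every branch closes, so no satisfying assignment exists.

UNSATISFIABLE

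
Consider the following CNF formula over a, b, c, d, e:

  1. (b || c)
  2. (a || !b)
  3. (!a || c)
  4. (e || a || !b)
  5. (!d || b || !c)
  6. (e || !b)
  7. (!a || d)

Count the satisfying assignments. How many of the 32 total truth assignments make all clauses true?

The models are:
  a=F b=F c=T d=F e=F
  a=F b=F c=T d=F e=T
  a=T b=T c=T d=T e=T
That's 3 in total.

3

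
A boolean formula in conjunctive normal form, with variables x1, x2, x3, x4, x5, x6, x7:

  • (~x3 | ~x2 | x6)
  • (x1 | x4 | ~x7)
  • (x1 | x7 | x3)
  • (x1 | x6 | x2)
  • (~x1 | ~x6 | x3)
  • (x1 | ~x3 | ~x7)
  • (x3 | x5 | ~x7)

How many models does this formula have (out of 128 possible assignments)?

47

Case analysis on x1 and x3:
  x1=T, x3=T: x4, x5, x7 free; 3 ways for (x2,x6) × 2^3 = 24.
  x1=T, x3=F: x2, x4 free; 3 ways for (x5,x6,x7) × 2^2 = 12.
  x1=F, x3=T: forces x6=T; x7=F; x2, x4, x5 free → 2^3 = 8.
  x1=F, x3=F: remaining (x2,x4,x5,x6,x7) ∈ {(F,T,T,T,T); (T,T,T,F,T); (T,T,T,T,T)} — 3.
Total: 24 + 12 + 8 + 3 = 47.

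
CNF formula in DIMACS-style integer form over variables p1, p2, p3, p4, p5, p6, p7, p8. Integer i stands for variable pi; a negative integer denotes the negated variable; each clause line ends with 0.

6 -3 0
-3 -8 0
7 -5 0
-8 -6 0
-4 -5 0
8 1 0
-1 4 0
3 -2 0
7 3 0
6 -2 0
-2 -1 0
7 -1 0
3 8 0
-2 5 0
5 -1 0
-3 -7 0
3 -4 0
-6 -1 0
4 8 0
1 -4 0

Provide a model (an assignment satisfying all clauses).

p1 = F, p2 = F, p3 = F, p4 = F, p5 = F, p6 = F, p7 = T, p8 = T

Check each clause:
  1. (p6 \/ ~p3) — ~p3 is true.
  2. (~p8 \/ ~p3) — ~p3 is true.
  3. (p7 \/ ~p5) — ~p5 is true.
  4. (~p6 \/ ~p8) — ~p6 is true.
  5. (~p5 \/ ~p4) — ~p5 is true.
  6. (p8 \/ p1) — p8 is true.
  7. (p4 \/ ~p1) — ~p1 is true.
  8. (~p2 \/ p3) — ~p2 is true.
  9. (p3 \/ p7) — p7 is true.
  10. (~p2 \/ p6) — ~p2 is true.
  11. (~p2 \/ ~p1) — ~p1 is true.
  12. (~p1 \/ p7) — ~p1 is true.
  13. (p8 \/ p3) — p8 is true.
  14. (p5 \/ ~p2) — ~p2 is true.
  15. (p5 \/ ~p1) — ~p1 is true.
  16. (~p3 \/ ~p7) — ~p3 is true.
  17. (p3 \/ ~p4) — ~p4 is true.
  18. (~p1 \/ ~p6) — ~p6 is true.
  19. (p4 \/ p8) — p8 is true.
  20. (p1 \/ ~p4) — ~p4 is true.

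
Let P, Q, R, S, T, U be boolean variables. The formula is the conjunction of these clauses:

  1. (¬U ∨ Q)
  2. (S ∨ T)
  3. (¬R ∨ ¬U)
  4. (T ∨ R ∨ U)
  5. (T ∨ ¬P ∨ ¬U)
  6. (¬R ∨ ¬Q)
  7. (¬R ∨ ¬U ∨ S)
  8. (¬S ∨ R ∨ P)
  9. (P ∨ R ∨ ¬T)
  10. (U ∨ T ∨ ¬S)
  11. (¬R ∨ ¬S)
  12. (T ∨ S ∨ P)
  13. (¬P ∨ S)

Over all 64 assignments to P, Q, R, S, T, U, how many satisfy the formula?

4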